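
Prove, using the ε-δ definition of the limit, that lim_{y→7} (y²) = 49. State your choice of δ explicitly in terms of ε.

δ = min(1, ε/15)

Suppose ε > 0. We seek δ > 0 with 0 < |y − 7| < δ ⇒ |y² − 49| < ε.
Factor: y² − 49 = (y − 7)(y + 7), so |y² − 49| = |y − 7|·|y + 7|.
Impose δ ≤ 1 so that |y| < 8; then |y + 7| ≤ 15.
Hence |y² − 49| ≤ 15|y − 7|, which is < ε once |y − 7| < ε/15.
Take δ = min(1, ε/15). If 0 < |y − 7| < δ then both bounds hold and |y² − 49| ≤ 15|y − 7| < 15·(ε/15) = ε.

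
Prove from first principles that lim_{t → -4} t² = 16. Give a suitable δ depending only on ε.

Let ε > 0 be given. We seek δ > 0 with 0 < |t + 4| < δ ⇒ |t² − 16| < ε.
Factor: t² − 16 = (t + 4)(t - 4), so |t² − 16| = |t + 4|·|t - 4|.
Restrict δ ≤ 1. Then |t + 4| < 1 gives |t| < 5, so by the triangle inequality |t - 4| ≤ 5 + 4 = 9.
Hence |t² − 16| ≤ 9|t + 4|, which is < ε once |t + 4| < ε/9.
Take δ = min(1, ε/9). If 0 < |t + 4| < δ then both bounds hold and |t² − 16| ≤ 9|t + 4| < 9·(ε/9) = ε.

δ = min(1, ε/9)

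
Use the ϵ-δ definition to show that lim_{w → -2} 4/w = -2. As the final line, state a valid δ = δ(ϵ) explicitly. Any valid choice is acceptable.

Suppose ϵ > 0. We seek δ > 0 such that 0 < |w + 2| < δ implies |4/w + 2| < ϵ.
|4/w + 2| = 4·|-2 − w|/(2·|w|) = 4|w + 2|/(2|w|).
Require δ ≤ 1 so that |w| > 2 − 1 = 1, hence 2|w| > 2.
Then |4/w + 2| < 4|w + 2|/2, which is < ϵ when |w + 2| < (1/2)ϵ.
Take δ = min(1, (1/2)ϵ). Then 0 < |w + 2| < δ gives both |w + 2| < 1 and |w + 2| < (1/2)ϵ, so |4/w + 2| < ϵ.

δ = min(1, (1/2)ϵ)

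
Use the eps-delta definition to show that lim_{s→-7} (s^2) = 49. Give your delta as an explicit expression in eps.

delta = min(1, eps/15)

Suppose eps > 0. We seek delta > 0 with 0 < |s + 7| < delta ⇒ |s^2 − 49| < eps.
Factor: s^2 − 49 = (s + 7)(s - 7), so |s^2 − 49| = |s + 7|·|s - 7|.
Restrict delta ≤ 1. Then |s + 7| < 1 gives |s| < 8, so by the triangle inequality |s - 7| ≤ 8 + 7 = 15.
Hence |s^2 − 49| ≤ 15|s + 7|, which is < eps once |s + 7| < eps/15.
Take delta = min(1, eps/15). If 0 < |s + 7| < delta then both bounds hold and |s^2 − 49| ≤ 15|s + 7| < 15·(eps/15) = eps.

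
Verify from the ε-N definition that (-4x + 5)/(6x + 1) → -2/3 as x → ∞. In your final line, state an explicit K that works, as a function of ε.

Let ε > 0. We seek K > 0 such that x > K implies |(-4x + 5)/(6x + 1) + 2/3| < ε.
(-4x + 5)/(6x + 1) + 2/3 = (6(-4x + 5) − (-4)(6x + 1)) / (6(6x + 1)) = 34/(6(6x + 1)).
For x > 0 we have 6x + 1 > 6x, so |(-4x + 5)/(6x + 1) + 2/3| = 34/(6(6x + 1)) < 34/(6·6x) = (17/18)/x.
Thus |(-4x + 5)/(6x + 1) + 2/3| < ε whenever x > (17/18)/ε.
Take K = (17/18)/ε. If x > K then |(-4x + 5)/(6x + 1) + 2/3| < (17/18)/x < ε.

K = (17/18)/ε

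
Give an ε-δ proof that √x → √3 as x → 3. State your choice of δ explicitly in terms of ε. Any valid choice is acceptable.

δ = min(3, √3·ε)

Let ε > 0. We want δ > 0 such that 0 < |x − 3| < δ implies |√x − √3| < ε.
Multiplying by the conjugate, |√x − √3| = |x − 3|/(√x + √3).
Restrict δ ≤ 3 so that |x − 3| < 3 forces x > 0, and then √x + √3 > √3.
Hence |√x − √3| < |x − 3|/√3, which is < ε once |x − 3| < √3·ε.
Take δ = min(3, √3·ε). If 0 < |x − 3| < δ then x > 0 and |√x − √3| < |x − 3|/√3 < ε.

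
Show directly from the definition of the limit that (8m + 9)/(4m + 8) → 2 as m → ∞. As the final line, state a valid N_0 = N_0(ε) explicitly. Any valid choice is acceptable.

Let ε > 0. For m ≥ 1, |(8m + 9)/(4m + 8) − 2| = |-28|/(4(4m + 8)) = 28/(4(4m + 8)).
Since 4m + 8 ≥ 4m for m ≥ 1, this is ≤ 28/(4·4m) = (7/4)/m.
So |(8m + 9)/(4m + 8) − 2| < ε whenever m > (7/4)/ε.
Take N_0 = (7/4)/ε. If m > N_0 then |(8m + 9)/(4m + 8) − 2| ≤ (7/4)/m < ε.

N_0 = (7/4)/ε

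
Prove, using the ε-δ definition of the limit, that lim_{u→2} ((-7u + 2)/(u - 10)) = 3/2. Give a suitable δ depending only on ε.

δ = min(4, (8/17)ε)

Suppose ε > 0. We want δ > 0 with 0 < |u − 2| < δ ⇒ |(-7u + 2)/(u - 10) − (3/2)| < ε.
Combining over a common denominator, (-7u + 2)/(u - 10) − (3/2) = [(-7u + 2)·(-8) − (-12)·(u - 10)] / [(-8)·(u - 10)] = 68(u − 2) / ((-8)(u - 10)).
So |(-7u + 2)/(u - 10) − (3/2)| = 68|u − 2| / (8·|u − 10|).
Require δ ≤ 4, so |u − 10| ≥ |-8| − |u − 2| > 8 − 4 = 4.
Hence |(-7u + 2)/(u - 10) − (3/2)| < 68|u − 2|/(8·4) = (17/8)|u − 2|, which is < ε once |u − 2| < (8/17)ε.
Take δ = min(4, (8/17)ε). Then 0 < |u − 2| < δ forces both bounds, so |(-7u + 2)/(u - 10) − (3/2)| < ε.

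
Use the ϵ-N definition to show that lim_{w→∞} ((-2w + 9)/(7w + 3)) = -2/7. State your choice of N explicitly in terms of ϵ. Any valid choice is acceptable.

N = (69/49)/ϵ

Let ϵ > 0 be given. We seek N > 0 such that w > N implies |(-2w + 9)/(7w + 3) + 2/7| < ϵ.
(-2w + 9)/(7w + 3) + 2/7 = (7(-2w + 9) − (-2)(7w + 3)) / (7(7w + 3)) = 69/(7(7w + 3)).
For w > 0 we have 7w + 3 > 7w, so |(-2w + 9)/(7w + 3) + 2/7| = 69/(7(7w + 3)) < 69/(7·7w) = (69/49)/w.
Thus |(-2w + 9)/(7w + 3) + 2/7| < ϵ whenever w > (69/49)/ϵ.
Take N = (69/49)/ϵ. If w > N then |(-2w + 9)/(7w + 3) + 2/7| < (69/49)/w < ϵ.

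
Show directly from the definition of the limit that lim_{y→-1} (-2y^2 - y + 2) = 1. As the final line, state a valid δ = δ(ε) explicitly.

Suppose ε > 0. We want δ > 0 such that 0 < |y + 1| < δ implies |(-2y^2 - y + 2) − 1| < ε.
(-2y^2 - y + 2) − 1 = -2y^2 - y + 1 = (y + 1)(-2y + 1).
So |(-2y^2 - y + 2) − 1| = |y + 1|·|-2y + 1|.
Require δ ≤ 1. Then |y + 1| < 1 gives |y| < 2, and by the triangle inequality |-2y + 1| ≤ 2·2 + 1 = 5.
Hence |(-2y^2 - y + 2) − 1| ≤ 5|y + 1| < ε provided |y + 1| < ε/5.
Choosing δ = min(1, ε/5) ensures both conditions, hence |(-2y^2 - y + 2) − 1| < ε.

δ = min(1, ε/5)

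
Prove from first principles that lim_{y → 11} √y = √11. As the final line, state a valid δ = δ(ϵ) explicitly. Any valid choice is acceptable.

Let ϵ > 0. We want δ > 0 such that 0 < |y − 11| < δ implies |√y − √11| < ϵ.
Rationalise: √y − √11 = (y − 11)/(√y + √11), so |√y − √11| = |y − 11|/(√y + √11).
Restrict δ ≤ 11 so that |y − 11| < 11 forces y > 0, and then √y + √11 > √11.
Hence |√y − √11| < |y − 11|/√11, which is < ϵ once |y − 11| < √11·ϵ.
Take δ = min(11, √11·ϵ). If 0 < |y − 11| < δ then y > 0 and |√y − √11| < |y − 11|/√11 < ϵ.

δ = min(11, √11·ϵ)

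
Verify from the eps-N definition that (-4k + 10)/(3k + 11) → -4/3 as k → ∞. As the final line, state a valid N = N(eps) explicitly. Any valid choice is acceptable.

Let eps > 0. For k ≥ 1, |(-4k + 10)/(3k + 11) + 4/3| = |74|/(3(3k + 11)) = 74/(3(3k + 11)).
Since 3k + 11 ≥ 3k for k ≥ 1, this is ≤ 74/(3·3k) = (74/9)/k.
So |(-4k + 10)/(3k + 11) + 4/3| < eps whenever k > (74/9)/eps.
Take N = (74/9)/eps. If k > N then |(-4k + 10)/(3k + 11) + 4/3| ≤ (74/9)/k < eps.

N = (74/9)/eps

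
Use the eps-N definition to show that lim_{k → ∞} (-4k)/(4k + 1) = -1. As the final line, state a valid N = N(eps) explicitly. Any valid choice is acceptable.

Suppose eps > 0. For k ≥ 1, |(-4k)/(4k + 1) + 1| = |4|/(4(4k + 1)) = 4/(4(4k + 1)).
Since 4k + 1 ≥ 4k for k ≥ 1, this is ≤ 4/(4·4k) = (1/4)/k.
So |(-4k)/(4k + 1) + 1| < eps whenever k > (1/4)/eps.
Take N = (1/4)/eps. If k > N then |(-4k)/(4k + 1) + 1| ≤ (1/4)/k < eps.

N = (1/4)/eps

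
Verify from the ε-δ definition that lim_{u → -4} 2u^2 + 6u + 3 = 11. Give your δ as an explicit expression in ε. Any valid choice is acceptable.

Let ε > 0 be given. We want δ > 0 such that 0 < |u + 4| < δ implies |(2u^2 + 6u + 3) − 11| < ε.
(2u^2 + 6u + 3) − 11 = 2u^2 + 6u - 8 = (u + 4)(2u - 2).
So |(2u^2 + 6u + 3) − 11| = |u + 4|·|2u - 2|.
Require δ ≤ 2. Then |u + 4| < 2 gives |u| < 6, and by the triangle inequality |2u - 2| ≤ 2·6 + 2 = 14.
Hence |(2u^2 + 6u + 3) − 11| ≤ 14|u + 4| < ε provided |u + 4| < ε/14.
Take δ = min(2, ε/14). Then 0 < |u + 4| < δ gives both |u + 4| < 2 and |u + 4| < ε/14, so |(2u^2 + 6u + 3) − 11| < ε.

δ = min(2, ε/14)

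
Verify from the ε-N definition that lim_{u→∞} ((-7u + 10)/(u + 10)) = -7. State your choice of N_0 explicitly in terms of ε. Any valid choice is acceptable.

Let ε > 0. We seek N_0 > 0 such that u > N_0 implies |(-7u + 10)/(u + 10) + 7| < ε.
(-7u + 10)/(u + 10) + 7 = ((-7u + 10) − (-7)(u + 10)) / ((u + 10)) = 80/((u + 10)).
For u > 0 we have u + 10 > u, so |(-7u + 10)/(u + 10) + 7| = 80/((u + 10)) < 80/(u) = 80/u.
Thus |(-7u + 10)/(u + 10) + 7| < ε whenever u > 80/ε.
Take N_0 = 80/ε. If u > N_0 then |(-7u + 10)/(u + 10) + 7| < 80/u < ε.

N_0 = 80/ε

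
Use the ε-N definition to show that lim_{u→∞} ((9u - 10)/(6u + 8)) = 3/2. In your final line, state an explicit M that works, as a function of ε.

Let ε > 0 be given. We seek M > 0 such that u > M implies |(9u - 10)/(6u + 8) − (3/2)| < ε.
(9u - 10)/(6u + 8) − (3/2) = (6(9u - 10) − 9(6u + 8)) / (6(6u + 8)) = -132/(6(6u + 8)).
For u > 0 we have 6u + 8 > 6u, so |(9u - 10)/(6u + 8) − (3/2)| = 132/(6(6u + 8)) < 132/(6·6u) = (11/3)/u.
Thus |(9u - 10)/(6u + 8) − (3/2)| < ε whenever u > (11/3)/ε.
Take M = (11/3)/ε. If u > M then |(9u - 10)/(6u + 8) − (3/2)| < (11/3)/u < ε.

M = (11/3)/ε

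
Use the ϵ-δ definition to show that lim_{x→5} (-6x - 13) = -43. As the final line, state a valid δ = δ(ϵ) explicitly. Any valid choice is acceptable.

δ = ϵ/6

Let ϵ > 0 be given. We need δ > 0 so that 0 < |x − 5| < δ implies |(-6x - 13) + 43| < ϵ.
Since (-6x - 13) + 43 = -6(x − 5), we have |(-6x - 13) + 43| = 6|x − 5|.
Thus it suffices that |x − 5| < ϵ/6.
Take δ = ϵ/6. If 0 < |x − 5| < δ then |(-6x - 13) + 43| = 6|x − 5| < 6·(ϵ/6) = ϵ.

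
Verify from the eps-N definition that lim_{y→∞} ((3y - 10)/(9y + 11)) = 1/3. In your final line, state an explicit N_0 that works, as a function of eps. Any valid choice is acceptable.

N_0 = (41/27)/eps

Suppose eps > 0. We seek N_0 > 0 such that y > N_0 implies |(3y - 10)/(9y + 11) − (1/3)| < eps.
(3y - 10)/(9y + 11) − (1/3) = (9(3y - 10) − 3(9y + 11)) / (9(9y + 11)) = -123/(9(9y + 11)).
For y > 0 we have 9y + 11 > 9y, so |(3y - 10)/(9y + 11) − (1/3)| = 123/(9(9y + 11)) < 123/(9·9y) = (41/27)/y.
Thus |(3y - 10)/(9y + 11) − (1/3)| < eps whenever y > (41/27)/eps.
Take N_0 = (41/27)/eps. If y > N_0 then |(3y - 10)/(9y + 11) − (1/3)| < (41/27)/y < eps.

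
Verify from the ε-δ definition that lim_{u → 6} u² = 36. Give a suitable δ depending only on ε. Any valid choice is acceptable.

δ = min(1, ε/13)

Fix ε > 0. We seek δ > 0 with 0 < |u − 6| < δ ⇒ |u² − 36| < ε.
Factor: u² − 36 = (u − 6)(u + 6), so |u² − 36| = |u − 6|·|u + 6|.
Restrict δ ≤ 1. Then |u − 6| < 1 gives |u| < 7, so by the triangle inequality |u + 6| ≤ 7 + 6 = 13.
Hence |u² − 36| ≤ 13|u − 6|, which is < ε once |u − 6| < ε/13.
Take δ = min(1, ε/13). If 0 < |u − 6| < δ then both bounds hold and |u² − 36| ≤ 13|u − 6| < 13·(ε/13) = ε.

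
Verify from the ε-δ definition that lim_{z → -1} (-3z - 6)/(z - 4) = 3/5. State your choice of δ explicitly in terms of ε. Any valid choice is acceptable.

Fix ε > 0. We want δ > 0 with 0 < |z + 1| < δ ⇒ |(-3z - 6)/(z - 4) − (3/5)| < ε.
Combining over a common denominator, (-3z - 6)/(z - 4) − (3/5) = [(-3z - 6)·(-5) − (-3)·(z - 4)] / [(-5)·(z - 4)] = 18(z + 1) / ((-5)(z - 4)).
So |(-3z - 6)/(z - 4) − (3/5)| = 18|z + 1| / (5·|z − 4|).
Require δ ≤ 5/2, so |z − 4| ≥ |-5| − |z + 1| > 5 − 5/2 = 5/2.
Hence |(-3z - 6)/(z - 4) − (3/5)| < 18|z + 1|/(5·(5/2)) = (36/25)|z + 1|, which is < ε once |z + 1| < (25/36)ε.
Take δ = min(5/2, (25/36)ε). Then 0 < |z + 1| < δ forces both bounds, so |(-3z - 6)/(z - 4) − (3/5)| < ε.

δ = min(5/2, (25/36)ε)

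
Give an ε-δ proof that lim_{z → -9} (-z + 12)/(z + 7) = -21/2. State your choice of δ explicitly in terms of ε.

δ = min(1, (2/19)ε)

Suppose ε > 0. We want δ > 0 with 0 < |z + 9| < δ ⇒ |(-z + 12)/(z + 7) + 21/2| < ε.
Combining over a common denominator, (-z + 12)/(z + 7) + 21/2 = [(-z + 12)·(-2) − 21·(z + 7)] / [(-2)·(z + 7)] = -19(z + 9) / ((-2)(z + 7)).
So |(-z + 12)/(z + 7) + 21/2| = 19|z + 9| / (2·|z + 7|).
Restrict δ ≤ 1. Then |z + 9| < 1 gives |z + 7| = |(z + 9) + (-2)| ≥ 2 − 1 = 1.
Hence |(-z + 12)/(z + 7) + 21/2| < 19|z + 9|/(2·1) = (19/2)|z + 9|, which is < ε once |z + 9| < (2/19)ε.
Take δ = min(1, (2/19)ε). Then 0 < |z + 9| < δ forces both bounds, so |(-z + 12)/(z + 7) + 21/2| < ε.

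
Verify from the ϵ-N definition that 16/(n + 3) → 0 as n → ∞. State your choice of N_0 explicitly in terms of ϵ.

Fix ϵ > 0. For n ≥ 1, |16/(n + 3) − 0| = 16/(n + 3) ≤ 16/n.
We need 16/n < ϵ, i.e. n > 16/ϵ.
Take N_0 = 16/ϵ. If n > N_0 then |16/(n + 3)| ≤ 16/n < ϵ.

N_0 = 16/ϵ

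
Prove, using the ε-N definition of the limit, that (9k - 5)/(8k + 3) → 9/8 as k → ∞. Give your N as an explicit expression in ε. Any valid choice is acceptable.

N = (67/64)/ε

Let ε > 0. For k ≥ 1, |(9k - 5)/(8k + 3) − (9/8)| = |-67|/(8(8k + 3)) = 67/(8(8k + 3)).
Since 8k + 3 ≥ 8k for k ≥ 1, this is ≤ 67/(8·8k) = (67/64)/k.
So |(9k - 5)/(8k + 3) − (9/8)| < ε whenever k > (67/64)/ε.
Take N = (67/64)/ε. If k > N then |(9k - 5)/(8k + 3) − (9/8)| ≤ (67/64)/k < ε.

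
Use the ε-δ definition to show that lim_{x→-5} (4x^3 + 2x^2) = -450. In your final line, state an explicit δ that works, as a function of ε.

Fix ε > 0. We want δ > 0 such that 0 < |x + 5| < δ implies |(4x^3 + 2x^2) + 450| < ε.
(4x^3 + 2x^2) + 450 = 4x^3 + 2x^2 + 450 = (x + 5)(4x^2 - 18x + 90).
So |(4x^3 + 2x^2) + 450| = |x + 5|·|4x^2 - 18x + 90|.
Assume first that |x + 5| < 1, so |x| < 6. Then |4x^2 - 18x + 90| ≤ 4·6^2 + 18·6 + 90 = 342.
Hence |(4x^3 + 2x^2) + 450| ≤ 342|x + 5| < ε provided |x + 5| < ε/342.
Take δ = min(1, ε/342). Then 0 < |x + 5| < δ gives both |x + 5| < 1 and |x + 5| < ε/342, so |(4x^3 + 2x^2) + 450| < ε.

δ = min(1, ε/342)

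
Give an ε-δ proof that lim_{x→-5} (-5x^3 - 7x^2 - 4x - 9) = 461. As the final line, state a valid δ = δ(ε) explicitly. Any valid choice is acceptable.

Fix ε > 0. We want δ > 0 such that 0 < |x + 5| < δ implies |(-5x^3 - 7x^2 - 4x - 9) − 461| < ε.
(-5x^3 - 7x^2 - 4x - 9) − 461 = -5x^3 - 7x^2 - 4x - 470 = (x + 5)(-5x^2 + 18x - 94).
So |(-5x^3 - 7x^2 - 4x - 9) − 461| = |x + 5|·|-5x^2 + 18x - 94|.
Require δ ≤ 1. Then |x + 5| < 1 gives |x| < 6, and by the triangle inequality |-5x^2 + 18x - 94| ≤ 5·6^2 + 18·6 + 94 = 382.
Hence |(-5x^3 - 7x^2 - 4x - 9) − 461| ≤ 382|x + 5| < ε provided |x + 5| < ε/382.
Choosing δ = min(1, ε/382) ensures both conditions, hence |(-5x^3 - 7x^2 - 4x - 9) − 461| < ε.

δ = min(1, ε/382)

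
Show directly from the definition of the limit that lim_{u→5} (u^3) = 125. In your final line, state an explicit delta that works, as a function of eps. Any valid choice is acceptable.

Fix eps > 0. We seek delta > 0 with 0 < |u − 5| < delta ⇒ |u^3 − 125| < eps.
Factor: u^3 − 125 = (u − 5)(u^2 + 5u + 25), so |u^3 − 125| = |u − 5|·|u^2 + 5u + 25|.
Restrict delta ≤ 1. Then |u − 5| < 1 gives |u| < 6, so by the triangle inequality |u^2 + 5u + 25| ≤ 6^2 + 5·6 + 25 = 91.
Hence |u^3 − 125| ≤ 91|u − 5|, which is < eps once |u − 5| < eps/91.
Take delta = min(1, eps/91). If 0 < |u − 5| < delta then both bounds hold and |u^3 − 125| ≤ 91|u − 5| < 91·(eps/91) = eps.

delta = min(1, eps/91)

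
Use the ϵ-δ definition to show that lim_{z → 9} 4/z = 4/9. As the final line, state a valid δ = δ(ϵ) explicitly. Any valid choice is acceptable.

Let ϵ > 0 be given. We seek δ > 0 such that 0 < |z − 9| < δ implies |4/z − (4/9)| < ϵ.
|4/z − (4/9)| = 4·|9 − z|/(9·|z|) = 4|z − 9|/(9|z|).
Restrict δ ≤ 9/2. Then |z − 9| < 9/2 gives |z| > 9/2, so 9|z| > 81/2.
Then |4/z − (4/9)| < 4|z − 9|/(81/2), which is < ϵ when |z − 9| < (81/8)ϵ.
Take δ = min(9/2, (81/8)ϵ). Then 0 < |z − 9| < δ gives both |z − 9| < 9/2 and |z − 9| < (81/8)ϵ, so |4/z − (4/9)| < ϵ.

δ = min(9/2, (81/8)ϵ)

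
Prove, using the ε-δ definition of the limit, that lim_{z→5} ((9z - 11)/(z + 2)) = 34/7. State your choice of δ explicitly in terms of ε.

δ = min(7/2, (49/58)ε)

Fix ε > 0. We want δ > 0 with 0 < |z − 5| < δ ⇒ |(9z - 11)/(z + 2) − (34/7)| < ε.
Combining over a common denominator, (9z - 11)/(z + 2) − (34/7) = [(9z - 11)·7 − 34·(z + 2)] / [7·(z + 2)] = 29(z − 5) / (7(z + 2)).
So |(9z - 11)/(z + 2) − (34/7)| = 29|z − 5| / (7·|z + 2|).
Require δ ≤ 7/2, so |z + 2| ≥ |7| − |z − 5| > 7 − 7/2 = 7/2.
Hence |(9z - 11)/(z + 2) − (34/7)| < 29|z − 5|/(7·(7/2)) = (58/49)|z − 5|, which is < ε once |z − 5| < (49/58)ε.
Take δ = min(7/2, (49/58)ε). Then 0 < |z − 5| < δ forces both bounds, so |(9z - 11)/(z + 2) − (34/7)| < ε.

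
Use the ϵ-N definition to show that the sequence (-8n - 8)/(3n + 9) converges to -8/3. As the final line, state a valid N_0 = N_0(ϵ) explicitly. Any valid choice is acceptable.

N_0 = (16/3)/ϵ

Let ϵ > 0. For n ≥ 1, |(-8n - 8)/(3n + 9) + 8/3| = |48|/(3(3n + 9)) = 48/(3(3n + 9)).
Since 3n + 9 ≥ 3n for n ≥ 1, this is ≤ 48/(3·3n) = (16/3)/n.
So |(-8n - 8)/(3n + 9) + 8/3| < ϵ whenever n > (16/3)/ϵ.
Take N_0 = (16/3)/ϵ. If n > N_0 then |(-8n - 8)/(3n + 9) + 8/3| ≤ (16/3)/n < ϵ.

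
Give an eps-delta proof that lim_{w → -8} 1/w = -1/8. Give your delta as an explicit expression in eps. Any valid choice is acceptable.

Fix eps > 0. We seek delta > 0 such that 0 < |w + 8| < delta implies |1/w + 1/8| < eps.
|1/w + 1/8| = |-8 − w|/(8·|w|) = |w + 8|/(8|w|).
Restrict delta ≤ 4. Then |w + 8| < 4 gives |w| > 4, so 8|w| > 32.
Then |1/w + 1/8| < |w + 8|/32, which is < eps when |w + 8| < 32eps.
Take delta = min(4, 32eps). Then 0 < |w + 8| < delta gives both |w + 8| < 4 and |w + 8| < 32eps, so |1/w + 1/8| < eps.

delta = min(4, 32eps)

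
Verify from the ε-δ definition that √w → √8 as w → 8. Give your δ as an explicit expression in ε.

δ = min(8, √8·ε)

Let ε > 0 be given. We want δ > 0 such that 0 < |w − 8| < δ implies |√w − √8| < ε.
Multiplying by the conjugate, |√w − √8| = |w − 8|/(√w + √8).
Restrict δ ≤ 8 so that |w − 8| < 8 forces w > 0, and then √w + √8 > √8.
Hence |√w − √8| < |w − 8|/√8, which is < ε once |w − 8| < √8·ε.
Take δ = min(8, √8·ε). If 0 < |w − 8| < δ then w > 0 and |√w − √8| < |w − 8|/√8 < ε.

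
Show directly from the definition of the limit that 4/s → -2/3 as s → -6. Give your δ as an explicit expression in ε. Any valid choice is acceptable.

δ = min(3, (9/2)ε)

Fix ε > 0. We seek δ > 0 such that 0 < |s + 6| < δ implies |4/s + 2/3| < ε.
|4/s + 2/3| = 4·|-6 − s|/(6·|s|) = 4|s + 6|/(6|s|).
Restrict δ ≤ 3. Then |s + 6| < 3 gives |s| > 3, so 6|s| > 18.
Then |4/s + 2/3| < 4|s + 6|/18, which is < ε when |s + 6| < (9/2)ε.
Take δ = min(3, (9/2)ε). Then 0 < |s + 6| < δ gives both |s + 6| < 3 and |s + 6| < (9/2)ε, so |4/s + 2/3| < ε.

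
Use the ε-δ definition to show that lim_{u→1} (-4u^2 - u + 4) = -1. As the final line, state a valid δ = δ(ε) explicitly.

Let ε > 0 be given. We want δ > 0 such that 0 < |u − 1| < δ implies |(-4u^2 - u + 4) + 1| < ε.
(-4u^2 - u + 4) + 1 = -4u^2 - u + 5 = (u − 1)(-4u - 5).
So |(-4u^2 - u + 4) + 1| = |u − 1|·|-4u - 5|.
Assume first that |u − 1| < 1, so |u| < 2. Then |-4u - 5| ≤ 4·2 + 5 = 13.
Hence |(-4u^2 - u + 4) + 1| ≤ 13|u − 1| < ε provided |u − 1| < ε/13.
Take δ = min(1, ε/13). Then 0 < |u − 1| < δ gives both |u − 1| < 1 and |u − 1| < ε/13, so |(-4u^2 - u + 4) + 1| < ε.

δ = min(1, ε/13)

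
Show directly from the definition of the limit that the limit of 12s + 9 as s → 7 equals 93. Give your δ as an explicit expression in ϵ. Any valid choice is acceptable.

δ = ϵ/12

Let ϵ > 0. We need δ > 0 so that 0 < |s − 7| < δ implies |(12s + 9) − 93| < ϵ.
|(12s + 9) − 93| = |12s - 84| = 12|s − 7|.
So 12|s − 7| < ϵ exactly when |s − 7| < ϵ/12.
Choosing δ = ϵ/12 gives |(12s + 9) − 93| = 12|s − 7| < ϵ whenever |s − 7| < δ.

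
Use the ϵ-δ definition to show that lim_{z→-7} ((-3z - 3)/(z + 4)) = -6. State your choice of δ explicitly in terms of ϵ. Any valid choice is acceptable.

δ = min(3/2, (1/2)ϵ)

Suppose ϵ > 0. We want δ > 0 with 0 < |z + 7| < δ ⇒ |(-3z - 3)/(z + 4) + 6| < ϵ.
Combining over a common denominator, (-3z - 3)/(z + 4) + 6 = [(-3z - 3)·(-3) − 18·(z + 4)] / [(-3)·(z + 4)] = -9(z + 7) / ((-3)(z + 4)).
So |(-3z - 3)/(z + 4) + 6| = 9|z + 7| / (3·|z + 4|).
Restrict δ ≤ 3/2. Then |z + 7| < 3/2 gives |z + 4| = |(z + 7) + (-3)| ≥ 3 − 3/2 = 3/2.
Hence |(-3z - 3)/(z + 4) + 6| < 9|z + 7|/(3·(3/2)) = 2|z + 7|, which is < ϵ once |z + 7| < (1/2)ϵ.
Take δ = min(3/2, (1/2)ϵ). Then 0 < |z + 7| < δ forces both bounds, so |(-3z - 3)/(z + 4) + 6| < ϵ.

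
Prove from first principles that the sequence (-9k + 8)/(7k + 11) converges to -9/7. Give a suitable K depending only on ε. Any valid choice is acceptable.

K = (155/49)/ε

Fix ε > 0. For k ≥ 1, |(-9k + 8)/(7k + 11) + 9/7| = |155|/(7(7k + 11)) = 155/(7(7k + 11)).
Since 7k + 11 ≥ 7k for k ≥ 1, this is ≤ 155/(7·7k) = (155/49)/k.
So |(-9k + 8)/(7k + 11) + 9/7| < ε whenever k > (155/49)/ε.
Take K = (155/49)/ε. If k > K then |(-9k + 8)/(7k + 11) + 9/7| ≤ (155/49)/k < ε.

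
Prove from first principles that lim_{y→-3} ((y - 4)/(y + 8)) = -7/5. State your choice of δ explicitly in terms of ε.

δ = min(5/2, (25/24)ε)

Fix ε > 0. We want δ > 0 with 0 < |y + 3| < δ ⇒ |(y - 4)/(y + 8) + 7/5| < ε.
Combining over a common denominator, (y - 4)/(y + 8) + 7/5 = [(y - 4)·5 − (-7)·(y + 8)] / [5·(y + 8)] = 12(y + 3) / (5(y + 8)).
So |(y - 4)/(y + 8) + 7/5| = 12|y + 3| / (5·|y + 8|).
Restrict δ ≤ 5/2. Then |y + 3| < 5/2 gives |y + 8| = |(y + 3) + 5| ≥ 5 − 5/2 = 5/2.
Hence |(y - 4)/(y + 8) + 7/5| < 12|y + 3|/(5·(5/2)) = (24/25)|y + 3|, which is < ε once |y + 3| < (25/24)ε.
Take δ = min(5/2, (25/24)ε). Then 0 < |y + 3| < δ forces both bounds, so |(y - 4)/(y + 8) + 7/5| < ε.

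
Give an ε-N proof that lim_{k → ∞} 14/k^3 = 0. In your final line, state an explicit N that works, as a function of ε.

N = (14/ε)^{1/3}

Suppose ε > 0. For k ≥ 1, |14/k^3 − 0| = 14/k^3.
14/k^3 < ε ⇔ k^3 > 14/ε ⇔ k > (14/ε)^{1/3}.
Take N = (14/ε)^{1/3}. Then k > N implies 14/k^3 < ε.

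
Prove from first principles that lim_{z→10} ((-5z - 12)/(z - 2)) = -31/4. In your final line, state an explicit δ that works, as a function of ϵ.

Let ϵ > 0 be given. We want δ > 0 with 0 < |z − 10| < δ ⇒ |(-5z - 12)/(z - 2) + 31/4| < ϵ.
Combining over a common denominator, (-5z - 12)/(z - 2) + 31/4 = [(-5z - 12)·8 − (-62)·(z - 2)] / [8·(z - 2)] = 22(z − 10) / (8(z - 2)).
So |(-5z - 12)/(z - 2) + 31/4| = 22|z − 10| / (8·|z − 2|).
Require δ ≤ 4, so |z − 2| ≥ |8| − |z − 10| > 8 − 4 = 4.
Hence |(-5z - 12)/(z - 2) + 31/4| < 22|z − 10|/(8·4) = (11/16)|z − 10|, which is < ϵ once |z − 10| < (16/11)ϵ.
Take δ = min(4, (16/11)ϵ). Then 0 < |z − 10| < δ forces both bounds, so |(-5z - 12)/(z - 2) + 31/4| < ϵ.

δ = min(4, (16/11)ϵ)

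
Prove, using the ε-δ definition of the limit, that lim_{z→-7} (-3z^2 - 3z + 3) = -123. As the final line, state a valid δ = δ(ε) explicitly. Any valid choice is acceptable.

Let ε > 0. We want δ > 0 such that 0 < |z + 7| < δ implies |(-3z^2 - 3z + 3) + 123| < ε.
(-3z^2 - 3z + 3) + 123 = -3z^2 - 3z + 126 = (z + 7)(-3z + 18).
So |(-3z^2 - 3z + 3) + 123| = |z + 7|·|-3z + 18|.
Assume first that |z + 7| < 1, so |z| < 8. Then |-3z + 18| ≤ 3·8 + 18 = 42.
Hence |(-3z^2 - 3z + 3) + 123| ≤ 42|z + 7| < ε provided |z + 7| < ε/42.
Take δ = min(1, ε/42). Then 0 < |z + 7| < δ gives both |z + 7| < 1 and |z + 7| < ε/42, so |(-3z^2 - 3z + 3) + 123| < ε.

δ = min(1, ε/42)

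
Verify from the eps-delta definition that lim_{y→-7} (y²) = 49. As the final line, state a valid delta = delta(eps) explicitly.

delta = min(1, eps/15)

Let eps > 0. We seek delta > 0 with 0 < |y + 7| < delta ⇒ |y² − 49| < eps.
Factor: y² − 49 = (y + 7)(y - 7), so |y² − 49| = |y + 7|·|y - 7|.
Restrict delta ≤ 1. Then |y + 7| < 1 gives |y| < 8, so by the triangle inequality |y - 7| ≤ 8 + 7 = 15.
Hence |y² − 49| ≤ 15|y + 7|, which is < eps once |y + 7| < eps/15.
Take delta = min(1, eps/15). If 0 < |y + 7| < delta then both bounds hold and |y² − 49| ≤ 15|y + 7| < 15·(eps/15) = eps.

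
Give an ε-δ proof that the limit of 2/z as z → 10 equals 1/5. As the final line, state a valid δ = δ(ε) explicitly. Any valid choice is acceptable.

δ = min(5, 25ε)

Fix ε > 0. We seek δ > 0 such that 0 < |z − 10| < δ implies |2/z − (1/5)| < ε.
|2/z − (1/5)| = 2·|10 − z|/(10·|z|) = 2|z − 10|/(10|z|).
Require δ ≤ 5 so that |z| > 10 − 5 = 5, hence 10|z| > 50.
Then |2/z − (1/5)| < 2|z − 10|/50, which is < ε when |z − 10| < 25ε.
Take δ = min(5, 25ε). Then 0 < |z − 10| < δ gives both |z − 10| < 5 and |z − 10| < 25ε, so |2/z − (1/5)| < ε.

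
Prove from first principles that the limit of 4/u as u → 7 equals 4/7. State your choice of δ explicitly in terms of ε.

δ = min(7/2, (49/8)ε)

Let ε > 0. We seek δ > 0 such that 0 < |u − 7| < δ implies |4/u − (4/7)| < ε.
|4/u − (4/7)| = 4·|7 − u|/(7·|u|) = 4|u − 7|/(7|u|).
Require δ ≤ 7/2 so that |u| > 7 − 7/2 = 7/2, hence 7|u| > 49/2.
Then |4/u − (4/7)| < 4|u − 7|/(49/2), which is < ε when |u − 7| < (49/8)ε.
Take δ = min(7/2, (49/8)ε). Then 0 < |u − 7| < δ gives both |u − 7| < 7/2 and |u − 7| < (49/8)ε, so |4/u − (4/7)| < ε.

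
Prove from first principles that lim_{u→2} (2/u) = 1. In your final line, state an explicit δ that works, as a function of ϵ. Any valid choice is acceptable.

δ = min(1, ϵ)

Let ϵ > 0. We seek δ > 0 such that 0 < |u − 2| < δ implies |2/u − 1| < ϵ.
|2/u − 1| = 2·|2 − u|/(2·|u|) = 2|u − 2|/(2|u|).
Restrict δ ≤ 1. Then |u − 2| < 1 gives |u| > 1, so 2|u| > 2.
Then |2/u − 1| < 2|u − 2|/2, which is < ϵ when |u − 2| < ϵ.
Take δ = min(1, ϵ). Then 0 < |u − 2| < δ gives both |u − 2| < 1 and |u − 2| < ϵ, so |2/u − 1| < ϵ.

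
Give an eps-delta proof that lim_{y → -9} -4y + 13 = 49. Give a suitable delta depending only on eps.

Suppose eps > 0. We need delta > 0 so that 0 < |y + 9| < delta implies |(-4y + 13) − 49| < eps.
|(-4y + 13) − 49| = |-4y - 36| = 4|y + 9|.
Thus it suffices that |y + 9| < eps/4.
Take delta = eps/4. If 0 < |y + 9| < delta then |(-4y + 13) − 49| = 4|y + 9| < 4·(eps/4) = eps.

delta = eps/4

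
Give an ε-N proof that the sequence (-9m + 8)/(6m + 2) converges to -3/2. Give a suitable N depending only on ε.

Let ε > 0. For m ≥ 1, |(-9m + 8)/(6m + 2) + 3/2| = |66|/(6(6m + 2)) = 66/(6(6m + 2)).
Since 6m + 2 ≥ 6m for m ≥ 1, this is ≤ 66/(6·6m) = (11/6)/m.
So |(-9m + 8)/(6m + 2) + 3/2| < ε whenever m > (11/6)/ε.
Take N = (11/6)/ε. If m > N then |(-9m + 8)/(6m + 2) + 3/2| ≤ (11/6)/m < ε.

N = (11/6)/ε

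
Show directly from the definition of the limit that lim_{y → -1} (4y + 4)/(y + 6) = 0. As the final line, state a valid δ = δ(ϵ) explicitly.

Let ϵ > 0 be given. We want δ > 0 with 0 < |y + 1| < δ ⇒ |(4y + 4)/(y + 6) − 0| < ϵ.
Combining over a common denominator, (4y + 4)/(y + 6) − 0 = [(4y + 4)·5 − 0·(y + 6)] / [5·(y + 6)] = 20(y + 1) / (5(y + 6)).
So |(4y + 4)/(y + 6) − 0| = 20|y + 1| / (5·|y + 6|).
Require δ ≤ 5/2, so |y + 6| ≥ |5| − |y + 1| > 5 − 5/2 = 5/2.
Hence |(4y + 4)/(y + 6) − 0| < 20|y + 1|/(5·(5/2)) = (8/5)|y + 1|, which is < ϵ once |y + 1| < (5/8)ϵ.
Take δ = min(5/2, (5/8)ϵ). Then 0 < |y + 1| < δ forces both bounds, so |(4y + 4)/(y + 6) − 0| < ϵ.

δ = min(5/2, (5/8)ϵ)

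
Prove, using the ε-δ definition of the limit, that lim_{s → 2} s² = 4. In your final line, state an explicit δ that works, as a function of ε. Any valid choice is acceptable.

δ = min(2, ε/6)

Suppose ε > 0. We seek δ > 0 with 0 < |s − 2| < δ ⇒ |s² − 4| < ε.
Factor: s² − 4 = (s − 2)(s + 2), so |s² − 4| = |s − 2|·|s + 2|.
Impose δ ≤ 2 so that |s| < 4; then |s + 2| ≤ 6.
Hence |s² − 4| ≤ 6|s − 2|, which is < ε once |s − 2| < ε/6.
Take δ = min(2, ε/6). If 0 < |s − 2| < δ then both bounds hold and |s² − 4| ≤ 6|s − 2| < 6·(ε/6) = ε.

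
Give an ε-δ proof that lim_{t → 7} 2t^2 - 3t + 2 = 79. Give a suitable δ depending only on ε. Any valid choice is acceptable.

δ = min(1, ε/27)

Suppose ε > 0. We want δ > 0 such that 0 < |t − 7| < δ implies |(2t^2 - 3t + 2) − 79| < ε.
(2t^2 - 3t + 2) − 79 = 2t^2 - 3t - 77 = (t − 7)(2t + 11).
So |(2t^2 - 3t + 2) − 79| = |t − 7|·|2t + 11|.
Assume first that |t − 7| < 1, so |t| < 8. Then |2t + 11| ≤ 2·8 + 11 = 27.
Hence |(2t^2 - 3t + 2) − 79| ≤ 27|t − 7| < ε provided |t − 7| < ε/27.
Take δ = min(1, ε/27). Then 0 < |t − 7| < δ gives both |t − 7| < 1 and |t − 7| < ε/27, so |(2t^2 - 3t + 2) − 79| < ε.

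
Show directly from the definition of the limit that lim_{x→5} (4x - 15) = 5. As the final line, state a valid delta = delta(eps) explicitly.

delta = eps/4

Suppose eps > 0. We need delta > 0 so that 0 < |x − 5| < delta implies |(4x - 15) − 5| < eps.
|(4x - 15) − 5| = |4x - 20| = 4|x − 5|.
So 4|x − 5| < eps exactly when |x − 5| < eps/4.
Take delta = eps/4. If 0 < |x − 5| < delta then |(4x - 15) − 5| = 4|x − 5| < 4·(eps/4) = eps.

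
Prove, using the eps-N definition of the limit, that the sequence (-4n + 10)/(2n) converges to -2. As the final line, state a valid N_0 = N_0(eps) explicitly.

N_0 = 5/eps

Let eps > 0. For n ≥ 1, |(-4n + 10)/(2n) + 2| = |20|/(2(2n)) = 20/(2(2n)).
Since 2n ≥ 2n for n ≥ 1, this is ≤ 20/(2·2n) = 5/n.
So |(-4n + 10)/(2n) + 2| < eps whenever n > 5/eps.
Take N_0 = 5/eps. If n > N_0 then |(-4n + 10)/(2n) + 2| ≤ 5/n < eps.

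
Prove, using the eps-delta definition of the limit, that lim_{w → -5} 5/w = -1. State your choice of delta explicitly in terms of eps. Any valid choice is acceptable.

delta = min(5/2, (5/2)eps)

Let eps > 0. We seek delta > 0 such that 0 < |w + 5| < delta implies |5/w + 1| < eps.
|5/w + 1| = 5·|-5 − w|/(5·|w|) = 5|w + 5|/(5|w|).
Restrict delta ≤ 5/2. Then |w + 5| < 5/2 gives |w| > 5/2, so 5|w| > 25/2.
Then |5/w + 1| < 5|w + 5|/(25/2), which is < eps when |w + 5| < (5/2)eps.
Take delta = min(5/2, (5/2)eps). Then 0 < |w + 5| < delta gives both |w + 5| < 5/2 and |w + 5| < (5/2)eps, so |5/w + 1| < eps.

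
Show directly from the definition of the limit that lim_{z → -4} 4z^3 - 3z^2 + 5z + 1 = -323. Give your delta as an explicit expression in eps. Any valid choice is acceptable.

Suppose eps > 0. We want delta > 0 such that 0 < |z + 4| < delta implies |(4z^3 - 3z^2 + 5z + 1) + 323| < eps.
(4z^3 - 3z^2 + 5z + 1) + 323 = 4z^3 - 3z^2 + 5z + 324 = (z + 4)(4z^2 - 19z + 81).
So |(4z^3 - 3z^2 + 5z + 1) + 323| = |z + 4|·|4z^2 - 19z + 81|.
Require delta ≤ 1. Then |z + 4| < 1 gives |z| < 5, and by the triangle inequality |4z^2 - 19z + 81| ≤ 4·5^2 + 19·5 + 81 = 276.
Hence |(4z^3 - 3z^2 + 5z + 1) + 323| ≤ 276|z + 4| < eps provided |z + 4| < eps/276.
Take delta = min(1, eps/276). Then 0 < |z + 4| < delta gives both |z + 4| < 1 and |z + 4| < eps/276, so |(4z^3 - 3z^2 + 5z + 1) + 323| < eps.

delta = min(1, eps/276)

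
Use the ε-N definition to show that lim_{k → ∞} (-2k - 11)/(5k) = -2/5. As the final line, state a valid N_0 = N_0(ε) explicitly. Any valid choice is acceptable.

Fix ε > 0. For k ≥ 1, |(-2k - 11)/(5k) + 2/5| = |-55|/(5(5k)) = 55/(5(5k)).
Since 5k ≥ 5k for k ≥ 1, this is ≤ 55/(5·5k) = (11/5)/k.
So |(-2k - 11)/(5k) + 2/5| < ε whenever k > (11/5)/ε.
Take N_0 = (11/5)/ε. If k > N_0 then |(-2k - 11)/(5k) + 2/5| ≤ (11/5)/k < ε.

N_0 = (11/5)/ε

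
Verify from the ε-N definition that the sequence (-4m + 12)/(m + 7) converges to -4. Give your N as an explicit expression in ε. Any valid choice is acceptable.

N = 40/ε

Suppose ε > 0. For m ≥ 1, |(-4m + 12)/(m + 7) + 4| = |40|/((m + 7)) = 40/((m + 7)).
Since m + 7 ≥ m for m ≥ 1, this is ≤ 40/(m) = 40/m.
So |(-4m + 12)/(m + 7) + 4| < ε whenever m > 40/ε.
Take N = 40/ε. If m > N then |(-4m + 12)/(m + 7) + 4| ≤ 40/m < ε.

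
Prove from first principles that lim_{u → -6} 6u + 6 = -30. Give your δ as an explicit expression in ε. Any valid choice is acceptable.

δ = ε/6

Suppose ε > 0. We need δ > 0 so that 0 < |u + 6| < δ implies |(6u + 6) + 30| < ε.
|(6u + 6) + 30| = |6u + 36| = 6|u + 6|.
Thus it suffices that |u + 6| < ε/6.
Take δ = ε/6. If 0 < |u + 6| < δ then |(6u + 6) + 30| = 6|u + 6| < 6·(ε/6) = ε.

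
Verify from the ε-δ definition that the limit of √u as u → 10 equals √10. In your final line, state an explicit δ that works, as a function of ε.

Let ε > 0. We want δ > 0 such that 0 < |u − 10| < δ implies |√u − √10| < ε.
Multiplying by the conjugate, |√u − √10| = |u − 10|/(√u + √10).
Restrict δ ≤ 10 so that |u − 10| < 10 forces u > 0, and then √u + √10 > √10.
Hence |√u − √10| < |u − 10|/√10, which is < ε once |u − 10| < √10·ε.
Take δ = min(10, √10·ε). If 0 < |u − 10| < δ then u > 0 and |√u − √10| < |u − 10|/√10 < ε.

δ = min(10, √10·ε)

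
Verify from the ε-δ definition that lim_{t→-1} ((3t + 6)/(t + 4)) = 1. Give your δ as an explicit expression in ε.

Fix ε > 0. We want δ > 0 with 0 < |t + 1| < δ ⇒ |(3t + 6)/(t + 4) − 1| < ε.
Combining over a common denominator, (3t + 6)/(t + 4) − 1 = [(3t + 6)·3 − 3·(t + 4)] / [3·(t + 4)] = 6(t + 1) / (3(t + 4)).
So |(3t + 6)/(t + 4) − 1| = 6|t + 1| / (3·|t + 4|).
Require δ ≤ 3/2, so |t + 4| ≥ |3| − |t + 1| > 3 − 3/2 = 3/2.
Hence |(3t + 6)/(t + 4) − 1| < 6|t + 1|/(3·(3/2)) = (4/3)|t + 1|, which is < ε once |t + 1| < (3/4)ε.
Take δ = min(3/2, (3/4)ε). Then 0 < |t + 1| < δ forces both bounds, so |(3t + 6)/(t + 4) − 1| < ε.

δ = min(3/2, (3/4)ε)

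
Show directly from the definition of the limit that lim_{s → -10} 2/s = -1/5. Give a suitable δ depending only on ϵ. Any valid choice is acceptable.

δ = min(5, 25ϵ)

Let ϵ > 0. We seek δ > 0 such that 0 < |s + 10| < δ implies |2/s + 1/5| < ϵ.
|2/s + 1/5| = 2·|-10 − s|/(10·|s|) = 2|s + 10|/(10|s|).
Restrict δ ≤ 5. Then |s + 10| < 5 gives |s| > 5, so 10|s| > 50.
Then |2/s + 1/5| < 2|s + 10|/50, which is < ϵ when |s + 10| < 25ϵ.
Take δ = min(5, 25ϵ). Then 0 < |s + 10| < δ gives both |s + 10| < 5 and |s + 10| < 25ϵ, so |2/s + 1/5| < ϵ.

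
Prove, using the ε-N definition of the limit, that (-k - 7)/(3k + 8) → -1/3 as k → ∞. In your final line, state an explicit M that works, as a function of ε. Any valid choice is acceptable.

Let ε > 0 be given. For k ≥ 1, |(-k - 7)/(3k + 8) + 1/3| = |-13|/(3(3k + 8)) = 13/(3(3k + 8)).
Since 3k + 8 ≥ 3k for k ≥ 1, this is ≤ 13/(3·3k) = (13/9)/k.
So |(-k - 7)/(3k + 8) + 1/3| < ε whenever k > (13/9)/ε.
Take M = (13/9)/ε. If k > M then |(-k - 7)/(3k + 8) + 1/3| ≤ (13/9)/k < ε.

M = (13/9)/ε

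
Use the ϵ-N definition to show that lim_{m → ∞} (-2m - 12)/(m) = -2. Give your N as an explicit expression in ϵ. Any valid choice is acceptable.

N = 12/ϵ

Fix ϵ > 0. For m ≥ 1, |(-2m - 12)/(m) + 2| = |-12|/((m)) = 12/((m)).
Since m ≥ m for m ≥ 1, this is ≤ 12/(m) = 12/m.
So |(-2m - 12)/(m) + 2| < ϵ whenever m > 12/ϵ.
Take N = 12/ϵ. If m > N then |(-2m - 12)/(m) + 2| ≤ 12/m < ϵ.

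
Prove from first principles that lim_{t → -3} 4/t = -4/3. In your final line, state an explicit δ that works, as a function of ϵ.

δ = min(3/2, (9/8)ϵ)

Let ϵ > 0. We seek δ > 0 such that 0 < |t + 3| < δ implies |4/t + 4/3| < ϵ.
|4/t + 4/3| = 4·|-3 − t|/(3·|t|) = 4|t + 3|/(3|t|).
Require δ ≤ 3/2 so that |t| > 3 − 3/2 = 3/2, hence 3|t| > 9/2.
Then |4/t + 4/3| < 4|t + 3|/(9/2), which is < ϵ when |t + 3| < (9/8)ϵ.
Take δ = min(3/2, (9/8)ϵ). Then 0 < |t + 3| < δ gives both |t + 3| < 3/2 and |t + 3| < (9/8)ϵ, so |4/t + 4/3| < ϵ.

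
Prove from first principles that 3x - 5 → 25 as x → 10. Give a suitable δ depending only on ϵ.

Suppose ϵ > 0. We need δ > 0 so that 0 < |x − 10| < δ implies |(3x - 5) − 25| < ϵ.
Since (3x - 5) − 25 = 3(x − 10), we have |(3x - 5) − 25| = 3|x − 10|.
So 3|x − 10| < ϵ exactly when |x − 10| < ϵ/3.
Take δ = ϵ/3. If 0 < |x − 10| < δ then |(3x - 5) − 25| = 3|x − 10| < 3·(ϵ/3) = ϵ.

δ = ϵ/3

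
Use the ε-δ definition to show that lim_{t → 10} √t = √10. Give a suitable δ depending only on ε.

Fix ε > 0. We want δ > 0 such that 0 < |t − 10| < δ implies |√t − √10| < ε.
Rationalise: √t − √10 = (t − 10)/(√t + √10), so |√t − √10| = |t − 10|/(√t + √10).
Restrict δ ≤ 10 so that |t − 10| < 10 forces t > 0, and then √t + √10 > √10.
Hence |√t − √10| < |t − 10|/√10, which is < ε once |t − 10| < √10·ε.
Take δ = min(10, √10·ε). If 0 < |t − 10| < δ then t > 0 and |√t − √10| < |t − 10|/√10 < ε.

δ = min(10, √10·ε)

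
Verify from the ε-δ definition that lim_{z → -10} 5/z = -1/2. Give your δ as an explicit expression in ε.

δ = min(5, 10ε)

Let ε > 0. We seek δ > 0 such that 0 < |z + 10| < δ implies |5/z + 1/2| < ε.
|5/z + 1/2| = 5·|-10 − z|/(10·|z|) = 5|z + 10|/(10|z|).
Restrict δ ≤ 5. Then |z + 10| < 5 gives |z| > 5, so 10|z| > 50.
Then |5/z + 1/2| < 5|z + 10|/50, which is < ε when |z + 10| < 10ε.
Take δ = min(5, 10ε). Then 0 < |z + 10| < δ gives both |z + 10| < 5 and |z + 10| < 10ε, so |5/z + 1/2| < ε.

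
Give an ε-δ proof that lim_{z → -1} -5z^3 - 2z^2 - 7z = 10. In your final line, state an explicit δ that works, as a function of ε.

Let ε > 0. We want δ > 0 such that 0 < |z + 1| < δ implies |(-5z^3 - 2z^2 - 7z) − 10| < ε.
(-5z^3 - 2z^2 - 7z) − 10 = -5z^3 - 2z^2 - 7z - 10 = (z + 1)(-5z^2 + 3z - 10).
So |(-5z^3 - 2z^2 - 7z) − 10| = |z + 1|·|-5z^2 + 3z - 10|.
Require δ ≤ 2. Then |z + 1| < 2 gives |z| < 3, and by the triangle inequality |-5z^2 + 3z - 10| ≤ 5·3^2 + 3·3 + 10 = 64.
Hence |(-5z^3 - 2z^2 - 7z) − 10| ≤ 64|z + 1| < ε provided |z + 1| < ε/64.
Take δ = min(2, ε/64). Then 0 < |z + 1| < δ gives both |z + 1| < 2 and |z + 1| < ε/64, so |(-5z^3 - 2z^2 - 7z) − 10| < ε.

δ = min(2, ε/64)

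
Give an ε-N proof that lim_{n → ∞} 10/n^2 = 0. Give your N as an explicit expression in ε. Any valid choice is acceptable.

Let ε > 0 be given. For n ≥ 1, |10/n^2 − 0| = 10/n^2.
10/n^2 < ε ⇔ n^2 > 10/ε ⇔ n > (10/ε)^{1/2}.
Take N = (10/ε)^{1/2}. Then n > N implies 10/n^2 < ε.

N = (10/ε)^{1/2}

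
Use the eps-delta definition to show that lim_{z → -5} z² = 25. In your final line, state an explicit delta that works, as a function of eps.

Suppose eps > 0. We seek delta > 0 with 0 < |z + 5| < delta ⇒ |z² − 25| < eps.
Factor: z² − 25 = (z + 5)(z - 5), so |z² − 25| = |z + 5|·|z - 5|.
Restrict delta ≤ 2. Then |z + 5| < 2 gives |z| < 7, so by the triangle inequality |z - 5| ≤ 7 + 5 = 12.
Hence |z² − 25| ≤ 12|z + 5|, which is < eps once |z + 5| < eps/12.
Take delta = min(2, eps/12). If 0 < |z + 5| < delta then both bounds hold and |z² − 25| ≤ 12|z + 5| < 12·(eps/12) = eps.

delta = min(2, eps/12)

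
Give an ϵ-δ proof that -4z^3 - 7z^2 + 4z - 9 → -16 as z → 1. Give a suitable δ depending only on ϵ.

Let ϵ > 0 be given. We want δ > 0 such that 0 < |z − 1| < δ implies |(-4z^3 - 7z^2 + 4z - 9) + 16| < ϵ.
(-4z^3 - 7z^2 + 4z - 9) + 16 = -4z^3 - 7z^2 + 4z + 7 = (z − 1)(-4z^2 - 11z - 7).
So |(-4z^3 - 7z^2 + 4z - 9) + 16| = |z − 1|·|-4z^2 - 11z - 7|.
Require δ ≤ 1. Then |z − 1| < 1 gives |z| < 2, and by the triangle inequality |-4z^2 - 11z - 7| ≤ 4·2^2 + 11·2 + 7 = 45.
Hence |(-4z^3 - 7z^2 + 4z - 9) + 16| ≤ 45|z − 1| < ϵ provided |z − 1| < ϵ/45.
Choosing δ = min(1, ϵ/45) ensures both conditions, hence |(-4z^3 - 7z^2 + 4z - 9) + 16| < ϵ.

δ = min(1, ϵ/45)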